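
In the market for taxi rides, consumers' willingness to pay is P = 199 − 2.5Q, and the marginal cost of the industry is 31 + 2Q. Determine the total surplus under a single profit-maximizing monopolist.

TS = 2736

Monopoly sets MR = MC: 199 − 5Q = 31 + 2Q ⇒ Q = 24, P = 199 − 2.5·24 = 139.
CS = ½·(199 − 139)·24 = 720; PS = (139·24 − 31·24 − ½·2·24²) = 2016; TS = 2736.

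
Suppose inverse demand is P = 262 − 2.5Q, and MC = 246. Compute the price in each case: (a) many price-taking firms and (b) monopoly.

Competition: P = 246; Monopoly: P = 254

Competitive firms price at marginal cost: P = 246, giving Q = 6.4.
Monopoly sets MR = MC: 262 − 5Q = 246 ⇒ Q = 3.2, P = 262 − 2.5·3.2 = 254.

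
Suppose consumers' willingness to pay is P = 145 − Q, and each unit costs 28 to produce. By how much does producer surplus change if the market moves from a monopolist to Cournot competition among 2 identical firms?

Monopoly sets MR = MC: 145 − 2Q = 28 ⇒ Q = 58.5, P = 145 − 58.5 = 86.5.
PS = (86.5 − 28)·58.5 = 3422.25.
Cournot with 2 identical firms: the symmetric best-response condition is 145 − 3q = 28. Each firm produces q = 39, total output Q = 78, price P = 67.
PS = (67 − 28)·78 = 3042.
Change in producer surplus: 3042 − 3422.25 = −380.25.

PS falls by 380.25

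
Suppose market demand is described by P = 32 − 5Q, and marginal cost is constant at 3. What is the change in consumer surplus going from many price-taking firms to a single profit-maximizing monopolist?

Competitive firms price at marginal cost: P = 3, giving Q = 5.8.
CS = ½·(32 − 3)·5.8 = 84.1.
Monopoly sets MR = MC: 32 − 10Q = 3 ⇒ Q = 2.9, P = 32 − 5·2.9 = 17.5.
CS = ½·(32 − 17.5)·2.9 = 21.025.
Change in consumer surplus: 21.025 − 84.1 = −63.075.

Consumer surplus falls by 63.075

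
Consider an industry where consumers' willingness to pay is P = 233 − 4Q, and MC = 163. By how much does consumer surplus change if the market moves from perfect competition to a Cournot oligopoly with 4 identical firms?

CS falls by 220.5

Under competition P = MC = 163, so Q = (233 − 163)/4 = 17.5.
CS = ½·(233 − 163)·17.5 = 612.5.
Cournot with 4 identical firms: the symmetric best-response condition is 233 − 20q = 163. Each firm produces q = 3.5, total output Q = 14, price P = 177.
CS = ½·(233 − 177)·14 = 392.
Change in consumer surplus: 392 − 612.5 = −220.5.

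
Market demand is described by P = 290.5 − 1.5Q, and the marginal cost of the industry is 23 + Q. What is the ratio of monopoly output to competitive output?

A monopolist chooses Q where MR = MC. MR = 290.5 − 3Q; setting this equal to 23 + Q gives Q = 66.875 and P = 3043/16.
Competitive equilibrium sets price equal to marginal cost: 290.5 − 1.5Q = 23 + Q, so Q = 107 and P = 130.
Ratio Q_m/Q_c = 66.875/107 = 0.625.

Q_m/Q_c = 0.625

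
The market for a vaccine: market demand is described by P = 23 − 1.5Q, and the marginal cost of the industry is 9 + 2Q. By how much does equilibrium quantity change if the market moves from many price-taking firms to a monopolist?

Competitive equilibrium sets price equal to marginal cost: 23 − 1.5Q = 9 + 2Q, so Q = 4 and P = 17.
The monopolist equates marginal revenue to marginal cost: 23 − 3Q = 9 + 2Q, so Q = 2.8. From demand, P = 18.8.
Change in equilibrium quantity: 2.8 − 4 = −1.2.

Equilibrium quantity falls by 1.2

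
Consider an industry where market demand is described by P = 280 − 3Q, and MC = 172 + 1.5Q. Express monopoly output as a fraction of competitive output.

Q_m/Q_c = 0.6

The monopolist equates marginal revenue to marginal cost: 280 − 6Q = 172 + 1.5Q, so Q = 14.4. From demand, P = 236.8.
Under competition P = MC: 280 − 3Q = 172 + 1.5Q ⇒ Q = 24, P = 208.
Ratio Q_m/Q_c = 14.4/24 = 0.6.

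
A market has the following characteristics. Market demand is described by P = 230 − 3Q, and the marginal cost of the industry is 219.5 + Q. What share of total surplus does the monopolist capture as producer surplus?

PS/TS = 0.7

A monopolist chooses Q where MR = MC. MR = 230 − 6Q; setting this equal to 219.5 + Q gives Q = 1.5 and P = 225.5.
CS = ½·(230 − 225.5)·1.5 = 3.375.
PS = P·Q − VC(Q) = 225.5·1.5 − (219.5·1.5 + ½·1·1.5²) = 7.875.
Share captured = PS/TS = 7.875/11.25 = 0.7.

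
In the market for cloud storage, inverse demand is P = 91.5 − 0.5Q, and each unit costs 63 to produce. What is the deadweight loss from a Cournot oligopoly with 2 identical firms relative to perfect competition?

DWL = 90.25

Perfect competition: P = MC = 63, so 91.5 − 0.5Q = 63 and Q = 57.
In a 2-firm Cournot equilibrium, symmetry and the first-order condition give q = (91.5 − 63)/(1.5) = 19. So Q = 38 and P = 72.5.
DWL is the triangle between Q = 38 and Q = 57: ½·(57 − 38)·(72.5 − 63) = 90.25.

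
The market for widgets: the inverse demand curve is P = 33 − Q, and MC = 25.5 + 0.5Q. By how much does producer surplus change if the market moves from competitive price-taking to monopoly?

Under competition P = MC: 33 − Q = 25.5 + 0.5Q ⇒ Q = 5, P = 28.
PS = P·Q − VC(Q) = 28·5 − (25.5·5 + ½·0.5·5²) = 6.25.
The monopolist equates marginal revenue to marginal cost: 33 − 2Q = 25.5 + 0.5Q, so Q = 3. From demand, P = 30.
PS = P·Q − VC(Q) = 30·3 − (25.5·3 + ½·0.5·3²) = 11.25.
Change in producer surplus: 11.25 − 6.25 = 5.

Producer surplus rises by 5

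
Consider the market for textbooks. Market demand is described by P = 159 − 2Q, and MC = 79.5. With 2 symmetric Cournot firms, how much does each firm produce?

q_i = 13.25

In a 2-firm Cournot equilibrium, symmetry and the first-order condition give q = (159 − 79.5)/(6) = 13.25. So Q = 26.5 and P = 106.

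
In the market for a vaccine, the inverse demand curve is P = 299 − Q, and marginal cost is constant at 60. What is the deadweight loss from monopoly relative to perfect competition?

DWL = 7140.125

Competitive firms price at marginal cost: P = 60, giving Q = 239.
A monopolist chooses Q where MR = MC. MR = 299 − 2Q; setting this equal to 60 gives Q = 119.5 and P = 179.5.
DWL is the triangle between Q = 119.5 and Q = 239: ½·(239 − 119.5)·(179.5 − 60) = 7140.125.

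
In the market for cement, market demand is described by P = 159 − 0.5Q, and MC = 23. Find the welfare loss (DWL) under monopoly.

DWL = 4624

Perfect competition: P = MC = 23, so 159 − 0.5Q = 23 and Q = 272.
Monopoly sets MR = MC: 159 − Q = 23 ⇒ Q = 136, P = 159 − 0.5·136 = 91.
DWL is the triangle between Q = 136 and Q = 272: ½·(272 − 136)·(91 − 23) = 4624.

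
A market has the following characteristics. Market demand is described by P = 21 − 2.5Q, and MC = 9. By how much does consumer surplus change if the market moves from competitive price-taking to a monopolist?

Consumer surplus falls by 21.6

Perfect competition: P = MC = 9, so 21 − 2.5Q = 9 and Q = 4.8.
CS = ½·(21 − 9)·4.8 = 28.8.
Monopoly sets MR = MC: 21 − 5Q = 9 ⇒ Q = 2.4, P = 21 − 2.5·2.4 = 15.
CS = ½·(21 − 15)·2.4 = 7.2.
Change in consumer surplus: 7.2 − 28.8 = −21.6.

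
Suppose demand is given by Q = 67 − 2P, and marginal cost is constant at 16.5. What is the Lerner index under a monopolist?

Lerner index = 0.34

Inverting demand: P = 33.5 − 0.5Q.
The monopolist equates marginal revenue to marginal cost: 33.5 − Q = 16.5, so Q = 17. From demand, P = 25.
Lerner index = (P − MC)/P = (25 − 16.5)/25 = 0.34.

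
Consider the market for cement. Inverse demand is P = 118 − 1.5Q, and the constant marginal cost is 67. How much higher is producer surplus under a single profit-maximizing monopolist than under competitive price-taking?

Perfect competition: P = MC = 67, so 118 − 1.5Q = 67 and Q = 34.
PS = (67 − 67)·34 = 0.
The monopolist equates marginal revenue to marginal cost: 118 − 3Q = 67, so Q = 17. From demand, P = 92.5.
PS = (92.5 − 67)·17 = 433.5.
Change in producer surplus: 433.5 − 0 = 433.5.

PS rises by 433.5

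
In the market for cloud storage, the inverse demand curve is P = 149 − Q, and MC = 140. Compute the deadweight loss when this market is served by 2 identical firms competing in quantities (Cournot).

DWL = 4.5

Competitive firms price at marginal cost: P = 140, giving Q = 9.
With 2 symmetric Cournot firms, each firm's FOC gives 149 − 3q = 140, so q = 3, Q = 2·3 = 6, and P = 143.
DWL is the triangle between Q = 6 and Q = 9: ½·(9 − 6)·(143 − 140) = 4.5.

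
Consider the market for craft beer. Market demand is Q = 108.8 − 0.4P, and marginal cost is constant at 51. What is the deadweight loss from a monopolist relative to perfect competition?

Inverting demand: P = 272 − 2.5Q.
Competitive firms price at marginal cost: P = 51, giving Q = 88.4.
Monopoly sets MR = MC: 272 − 5Q = 51 ⇒ Q = 44.2, P = 272 − 2.5·44.2 = 161.5.
DWL is the triangle between Q = 44.2 and Q = 88.4: ½·(88.4 − 44.2)·(161.5 − 51) = 2442.05.

DWL = 2442.05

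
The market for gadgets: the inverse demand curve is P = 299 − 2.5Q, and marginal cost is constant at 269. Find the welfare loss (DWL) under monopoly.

DWL = 45

Perfect competition: P = MC = 269, so 299 − 2.5Q = 269 and Q = 12.
Monopoly sets MR = MC: 299 − 5Q = 269 ⇒ Q = 6, P = 299 − 2.5·6 = 284.
DWL is the triangle between Q = 6 and Q = 12: ½·(12 − 6)·(284 − 269) = 45.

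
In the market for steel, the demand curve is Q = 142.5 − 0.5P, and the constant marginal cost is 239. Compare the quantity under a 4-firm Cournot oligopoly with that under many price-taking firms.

Cournot: Q = 18.4; Competition: Q = 23

Inverting demand: P = 285 − 2Q.
Cournot with 4 identical firms: the symmetric best-response condition is 285 − 10q = 239. Each firm produces q = 4.6, total output Q = 18.4, price P = 248.2.
Competitive firms price at marginal cost: P = 239, giving Q = 23.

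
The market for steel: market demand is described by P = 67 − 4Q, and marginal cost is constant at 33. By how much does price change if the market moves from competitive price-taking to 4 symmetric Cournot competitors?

Under competition P = MC = 33, so Q = (67 − 33)/4 = 8.5.
With 4 symmetric Cournot firms, each firm's FOC gives 67 − 20q = 33, so q = 1.7, Q = 4·1.7 = 6.8, and P = 39.8.
Change in price: 39.8 − 33 = 6.8.

P rises by 6.8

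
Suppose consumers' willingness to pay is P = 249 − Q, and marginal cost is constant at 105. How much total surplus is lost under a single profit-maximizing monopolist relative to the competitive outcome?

DWL = 2592

Perfect competition: P = MC = 105, so 249 − Q = 105 and Q = 144.
A monopolist chooses Q where MR = MC. MR = 249 − 2Q; setting this equal to 105 gives Q = 72 and P = 177.
DWL is the triangle between Q = 72 and Q = 144: ½·(144 − 72)·(177 − 105) = 2592.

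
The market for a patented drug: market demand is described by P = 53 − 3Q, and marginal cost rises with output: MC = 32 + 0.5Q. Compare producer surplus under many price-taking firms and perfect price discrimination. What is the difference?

Producer surplus rises by 54

Under competition P = MC: 53 − 3Q = 32 + 0.5Q ⇒ Q = 6, P = 35.
PS = P·Q − VC(Q) = 35·6 − (32·6 + ½·0.5·6²) = 9.
Under first-degree price discrimination the firm charges each unit its demand price and produces up to where P = MC, i.e. Q = 6. Consumer surplus is zero; producer surplus equals total surplus.
PS = ½·(53 − 32)·6 = 63.
Change in producer surplus: 63 − 9 = 54.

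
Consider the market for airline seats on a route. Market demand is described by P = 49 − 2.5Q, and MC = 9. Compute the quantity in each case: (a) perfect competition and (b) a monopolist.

Perfect competition: P = MC = 9, so 49 − 2.5Q = 9 and Q = 16.
Monopoly sets MR = MC: 49 − 5Q = 9 ⇒ Q = 8, P = 49 − 2.5·8 = 29.

Competition: Q = 16; Monopoly: Q = 8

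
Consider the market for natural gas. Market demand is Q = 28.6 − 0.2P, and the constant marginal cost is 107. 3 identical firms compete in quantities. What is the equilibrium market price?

P = 116

Inverting demand: P = 143 − 5Q.
In a 3-firm Cournot equilibrium, symmetry and the first-order condition give q = (143 − 107)/(20) = 1.8. So Q = 5.4 and P = 116.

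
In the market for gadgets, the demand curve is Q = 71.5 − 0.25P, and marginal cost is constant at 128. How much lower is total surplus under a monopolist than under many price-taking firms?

Inverting demand: P = 286 − 4Q.
Competitive firms price at marginal cost: P = 128, giving Q = 39.5.
CS = ½·(286 − 128)·39.5 = 3120.5; PS = (128 − 128)·39.5 = 0; TS = 3120.5.
Monopoly sets MR = MC: 286 − 8Q = 128 ⇒ Q = 19.75, P = 286 − 4·19.75 = 207.
CS = ½·(286 − 207)·19.75 = 780.125; PS = (207 − 128)·19.75 = 1560.25; TS = 2340.375.
Change in total surplus: 2340.375 − 3120.5 = −780.125.

TS falls by 780.125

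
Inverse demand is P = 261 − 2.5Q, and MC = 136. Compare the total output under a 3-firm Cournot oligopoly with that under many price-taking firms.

Cournot: Q = 37.5; Competition: Q = 50

Cournot with 3 identical firms: the symmetric best-response condition is 261 − 10q = 136. Each firm produces q = 12.5, total output Q = 37.5, price P = 167.25.
Perfect competition: P = MC = 136, so 261 − 2.5Q = 136 and Q = 50.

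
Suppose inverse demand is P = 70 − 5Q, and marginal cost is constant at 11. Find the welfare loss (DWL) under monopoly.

DWL = 87.025

Perfect competition: P = MC = 11, so 70 − 5Q = 11 and Q = 11.8.
The monopolist equates marginal revenue to marginal cost: 70 − 10Q = 11, so Q = 5.9. From demand, P = 40.5.
DWL is the triangle between Q = 5.9 and Q = 11.8: ½·(11.8 − 5.9)·(40.5 − 11) = 87.025.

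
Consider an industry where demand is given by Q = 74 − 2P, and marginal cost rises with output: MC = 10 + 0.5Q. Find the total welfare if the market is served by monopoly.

TS = 324

Inverting demand: P = 37 − 0.5Q.
Monopoly sets MR = MC: 37 − Q = 10 + 0.5Q ⇒ Q = 18, P = 37 − 0.5·18 = 28.
CS = ½·(37 − 28)·18 = 81; PS = (28·18 − 10·18 − ½·0.5·18²) = 243; TS = 324.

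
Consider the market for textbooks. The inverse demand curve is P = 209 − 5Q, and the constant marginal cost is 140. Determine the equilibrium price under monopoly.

P = 174.5

The monopolist equates marginal revenue to marginal cost: 209 − 10Q = 140, so Q = 6.9. From demand, P = 174.5.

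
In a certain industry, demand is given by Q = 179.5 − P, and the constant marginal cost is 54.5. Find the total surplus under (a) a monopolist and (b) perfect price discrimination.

Inverting demand: P = 179.5 − Q.
The monopolist equates marginal revenue to marginal cost: 179.5 − 2Q = 54.5, so Q = 62.5. From demand, P = 117.
CS = ½·(179.5 − 117)·62.5 = 1953.125; PS = (117 − 54.5)·62.5 = 3906.25; TS = 5859.375.
Under first-degree price discrimination the firm charges each unit its demand price and produces up to where P = MC, i.e. Q = 125. Consumer surplus is zero; producer surplus equals total surplus.
TS = 7812.5 (equal to competitive TS).

Monopoly: TS = 5859.375; Perfect PD: TS = 7812.5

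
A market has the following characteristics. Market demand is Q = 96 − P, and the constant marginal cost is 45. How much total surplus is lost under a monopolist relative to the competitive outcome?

Inverting demand: P = 96 − Q.
Under competition P = MC = 45, so Q = (96 − 45)/1 = 51.
A monopolist chooses Q where MR = MC. MR = 96 − 2Q; setting this equal to 45 gives Q = 25.5 and P = 70.5.
DWL is the triangle between Q = 25.5 and Q = 51: ½·(51 − 25.5)·(70.5 − 45) = 325.125.

DWL = 325.125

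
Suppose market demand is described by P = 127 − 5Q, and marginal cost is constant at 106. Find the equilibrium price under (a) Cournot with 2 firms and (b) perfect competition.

Cournot: P = 113; Competition: P = 106

With 2 symmetric Cournot firms, each firm's FOC gives 127 − 15q = 106, so q = 1.4, Q = 2·1.4 = 2.8, and P = 113.
Competitive firms price at marginal cost: P = 106, giving Q = 4.2.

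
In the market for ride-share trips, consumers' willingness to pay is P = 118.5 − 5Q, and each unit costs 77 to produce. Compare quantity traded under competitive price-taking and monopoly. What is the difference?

Quantity traded falls by 4.15

Perfect competition: P = MC = 77, so 118.5 − 5Q = 77 and Q = 8.3.
Monopoly sets MR = MC: 118.5 − 10Q = 77 ⇒ Q = 4.15, P = 118.5 − 5·4.15 = 97.75.
Change in quantity traded: 4.15 − 8.3 = −4.15.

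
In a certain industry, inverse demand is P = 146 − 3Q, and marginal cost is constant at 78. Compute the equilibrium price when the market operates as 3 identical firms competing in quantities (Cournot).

P = 95

In a 3-firm Cournot equilibrium, symmetry and the first-order condition give q = (146 − 78)/(12) = 17/3. So Q = 17 and P = 95.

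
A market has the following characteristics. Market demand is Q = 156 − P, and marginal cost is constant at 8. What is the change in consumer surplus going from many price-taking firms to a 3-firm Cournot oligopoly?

Consumer surplus falls by 4791.5

Inverting demand: P = 156 − Q.
Competitive firms price at marginal cost: P = 8, giving Q = 148.
CS = ½·(156 − 8)·148 = 10952.
With 3 symmetric Cournot firms, each firm's FOC gives 156 − 4q = 8, so q = 37, Q = 3·37 = 111, and P = 45.
CS = ½·(156 − 45)·111 = 6160.5.
Change in consumer surplus: 6160.5 − 10952 = −4791.5.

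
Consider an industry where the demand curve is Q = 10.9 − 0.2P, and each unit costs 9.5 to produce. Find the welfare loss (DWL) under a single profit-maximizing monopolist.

Inverting demand: P = 54.5 − 5Q.
Under competition P = MC = 9.5, so Q = (54.5 − 9.5)/5 = 9.
A monopolist chooses Q where MR = MC. MR = 54.5 − 10Q; setting this equal to 9.5 gives Q = 4.5 and P = 32.
DWL is the triangle between Q = 4.5 and Q = 9: ½·(9 − 4.5)·(32 − 9.5) = 50.625.

DWL = 50.625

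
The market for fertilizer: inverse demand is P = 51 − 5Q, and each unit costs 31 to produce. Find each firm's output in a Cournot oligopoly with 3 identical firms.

q_i = 1

Cournot with 3 identical firms: the symmetric best-response condition is 51 − 20q = 31. Each firm produces q = 1, total output Q = 3, price P = 36.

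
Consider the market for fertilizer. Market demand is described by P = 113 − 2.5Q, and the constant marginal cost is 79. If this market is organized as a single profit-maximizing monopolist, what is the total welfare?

A monopolist chooses Q where MR = MC. MR = 113 − 5Q; setting this equal to 79 gives Q = 6.8 and P = 96.
CS = ½·(113 − 96)·6.8 = 57.8; PS = (96 − 79)·6.8 = 115.6; TS = 173.4.

TS = 173.4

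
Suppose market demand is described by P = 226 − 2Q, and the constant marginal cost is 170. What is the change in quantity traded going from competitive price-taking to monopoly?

Under competition P = MC = 170, so Q = (226 − 170)/2 = 28.
A monopolist chooses Q where MR = MC. MR = 226 − 4Q; setting this equal to 170 gives Q = 14 and P = 198.
Change in quantity traded: 14 − 28 = −14.

Quantity traded falls by 14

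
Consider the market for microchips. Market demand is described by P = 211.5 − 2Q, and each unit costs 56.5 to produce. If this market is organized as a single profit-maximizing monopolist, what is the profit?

A monopolist chooses Q where MR = MC. MR = 211.5 − 4Q; setting this equal to 56.5 gives Q = 38.75 and P = 134.
Profit = (134 − 56.5)·38.75 = 3003.125.

Profit = 3003.125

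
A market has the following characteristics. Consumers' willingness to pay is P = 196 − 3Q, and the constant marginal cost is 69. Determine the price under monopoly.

The monopolist equates marginal revenue to marginal cost: 196 − 6Q = 69, so Q = 127/6. From demand, P = 132.5.

P = 132.5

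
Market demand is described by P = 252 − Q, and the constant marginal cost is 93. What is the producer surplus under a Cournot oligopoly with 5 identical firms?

PS = 3511.25

Cournot with 5 identical firms: the symmetric best-response condition is 252 − 6q = 93. Each firm produces q = 26.5, total output Q = 132.5, price P = 119.5.
PS = (119.5 − 93)·132.5 = 3511.25.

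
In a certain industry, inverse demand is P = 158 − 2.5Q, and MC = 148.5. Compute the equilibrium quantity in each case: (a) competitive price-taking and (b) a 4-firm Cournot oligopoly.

Competition: Q = 3.8; Cournot: Q = 3.04

Under competition P = MC = 148.5, so Q = (158 − 148.5)/2.5 = 3.8.
With 4 symmetric Cournot firms, each firm's FOC gives 158 − 12.5q = 148.5, so q = 0.76, Q = 4·0.76 = 3.04, and P = 150.4.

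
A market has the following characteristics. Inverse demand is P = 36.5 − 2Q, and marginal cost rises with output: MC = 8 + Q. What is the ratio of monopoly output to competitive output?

Monopoly sets MR = MC: 36.5 − 4Q = 8 + Q ⇒ Q = 5.7, P = 36.5 − 2·5.7 = 25.1.
Competitive equilibrium sets price equal to marginal cost: 36.5 − 2Q = 8 + Q, so Q = 9.5 and P = 17.5.
Ratio Q_m/Q_c = 5.7/9.5 = 0.6.

Q_m/Q_c = 0.6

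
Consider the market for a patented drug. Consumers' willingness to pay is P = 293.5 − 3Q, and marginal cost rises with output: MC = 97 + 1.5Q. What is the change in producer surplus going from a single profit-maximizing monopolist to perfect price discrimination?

PS rises by 1716.1

A monopolist chooses Q where MR = MC. MR = 293.5 − 6Q; setting this equal to 97 + 1.5Q gives Q = 26.2 and P = 214.9.
PS = P·Q − VC(Q) = 214.9·26.2 − (97·26.2 + ½·1.5·26.2²) = 2574.15.
Under first-degree price discrimination the firm charges each unit its demand price and produces up to where P = MC, i.e. Q = 131/3. Consumer surplus is zero; producer surplus equals total surplus.
PS = ½·(293.5 − 97)·131/3 = 4290.25.
Change in producer surplus: 4290.25 − 2574.15 = 1716.1.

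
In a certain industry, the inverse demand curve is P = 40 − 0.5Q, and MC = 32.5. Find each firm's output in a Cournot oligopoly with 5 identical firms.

q_i = 2.5

Cournot with 5 identical firms: the symmetric best-response condition is 40 − 3q = 32.5. Each firm produces q = 2.5, total output Q = 12.5, price P = 33.75.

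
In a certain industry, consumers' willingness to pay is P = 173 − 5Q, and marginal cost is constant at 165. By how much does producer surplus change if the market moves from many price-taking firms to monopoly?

Producer surplus rises by 3.2

Competitive firms price at marginal cost: P = 165, giving Q = 1.6.
PS = (165 − 165)·1.6 = 0.
The monopolist equates marginal revenue to marginal cost: 173 − 10Q = 165, so Q = 0.8. From demand, P = 169.
PS = (169 − 165)·0.8 = 3.2.
Change in producer surplus: 3.2 − 0 = 3.2.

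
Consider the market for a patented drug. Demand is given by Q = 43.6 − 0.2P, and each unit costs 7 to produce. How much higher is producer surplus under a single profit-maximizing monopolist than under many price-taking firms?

Inverting demand: P = 218 − 5Q.
Perfect competition: P = MC = 7, so 218 − 5Q = 7 and Q = 42.2.
PS = (7 − 7)·42.2 = 0.
The monopolist equates marginal revenue to marginal cost: 218 − 10Q = 7, so Q = 21.1. From demand, P = 112.5.
PS = (112.5 − 7)·21.1 = 2226.05.
Change in producer surplus: 2226.05 − 0 = 2226.05.

Producer surplus rises by 2226.05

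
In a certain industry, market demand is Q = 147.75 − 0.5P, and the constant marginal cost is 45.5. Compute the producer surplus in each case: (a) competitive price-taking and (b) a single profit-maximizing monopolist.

Inverting demand: P = 295.5 − 2Q.
Perfect competition: P = MC = 45.5, so 295.5 − 2Q = 45.5 and Q = 125.
PS = (45.5 − 45.5)·125 = 0.
The monopolist equates marginal revenue to marginal cost: 295.5 − 4Q = 45.5, so Q = 62.5. From demand, P = 170.5.
PS = (170.5 − 45.5)·62.5 = 7812.5.

Competition: PS = 0; Monopoly: PS = 7812.5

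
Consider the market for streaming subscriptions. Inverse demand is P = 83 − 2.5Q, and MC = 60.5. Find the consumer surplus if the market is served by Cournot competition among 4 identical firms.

CS = 64.8

Cournot with 4 identical firms: the symmetric best-response condition is 83 − 12.5q = 60.5. Each firm produces q = 1.8, total output Q = 7.2, price P = 65.
CS = ½·(83 − 65)·7.2 = 64.8.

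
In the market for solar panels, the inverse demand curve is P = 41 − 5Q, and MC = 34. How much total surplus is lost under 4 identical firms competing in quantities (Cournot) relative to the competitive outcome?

Under competition P = MC = 34, so Q = (41 − 34)/5 = 1.4.
Cournot with 4 identical firms: the symmetric best-response condition is 41 − 25q = 34. Each firm produces q = 0.28, total output Q = 1.12, price P = 35.4.
DWL is the triangle between Q = 1.12 and Q = 1.4: ½·(1.4 − 1.12)·(35.4 − 34) = 0.196.

DWL = 0.196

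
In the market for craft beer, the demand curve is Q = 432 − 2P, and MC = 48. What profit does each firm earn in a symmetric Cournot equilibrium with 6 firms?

π_i = 1152

Inverting demand: P = 216 − 0.5Q.
Cournot with 6 identical firms: the symmetric best-response condition is 216 − 3.5q = 48. Each firm produces q = 48, total output Q = 288, price P = 72.
Each firm's profit = (72 − 48)·48 = 1152.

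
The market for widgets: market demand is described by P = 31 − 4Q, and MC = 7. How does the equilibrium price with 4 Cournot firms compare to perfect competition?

Cournot with 4 identical firms: the symmetric best-response condition is 31 − 20q = 7. Each firm produces q = 1.2, total output Q = 4.8, price P = 11.8.
Under competition P = MC = 7, so Q = (31 − 7)/4 = 6.

Cournot: P = 11.8; Competition: P = 7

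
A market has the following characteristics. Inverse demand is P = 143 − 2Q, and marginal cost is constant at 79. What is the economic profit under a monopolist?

Monopoly sets MR = MC: 143 − 4Q = 79 ⇒ Q = 16, P = 143 − 2·16 = 111.
Profit = (111 − 79)·16 = 512.

Profit = 512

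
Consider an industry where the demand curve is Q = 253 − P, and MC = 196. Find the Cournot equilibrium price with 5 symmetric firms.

P = 205.5

Inverting demand: P = 253 − Q.
Cournot with 5 identical firms: the symmetric best-response condition is 253 − 6q = 196. Each firm produces q = 9.5, total output Q = 47.5, price P = 205.5.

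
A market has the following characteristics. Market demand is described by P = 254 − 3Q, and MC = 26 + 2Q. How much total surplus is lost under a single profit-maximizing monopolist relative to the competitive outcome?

Competitive equilibrium sets price equal to marginal cost: 254 − 3Q = 26 + 2Q, so Q = 45.6 and P = 117.2.
The monopolist equates marginal revenue to marginal cost: 254 − 6Q = 26 + 2Q, so Q = 28.5. From demand, P = 168.5.
CS = ½·(254 − 117.2)·45.6 = 3119.04; PS = (117.2·45.6 − 26·45.6 − ½·2·45.6²) = 2079.36; TS = 5198.4.
CS = ½·(254 − 168.5)·28.5 = 1218.375; PS = (168.5·28.5 − 26·28.5 − ½·2·28.5²) = 3249; TS = 4467.375.
DWL = 5198.4 − 4467.375 = 731.025.

DWL = 731.025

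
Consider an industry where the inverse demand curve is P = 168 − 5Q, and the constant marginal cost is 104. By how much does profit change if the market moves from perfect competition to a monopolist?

Perfect competition: P = MC = 104, so 168 − 5Q = 104 and Q = 12.8.
Profit = (104 − 104)·12.8 = 0.
The monopolist equates marginal revenue to marginal cost: 168 − 10Q = 104, so Q = 6.4. From demand, P = 136.
Profit = (136 − 104)·6.4 = 204.8.
Change in profit: 204.8 − 0 = 204.8.

π rises by 204.8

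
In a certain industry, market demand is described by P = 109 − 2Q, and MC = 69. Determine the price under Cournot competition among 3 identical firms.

P = 79

With 3 symmetric Cournot firms, each firm's FOC gives 109 − 8q = 69, so q = 5, Q = 3·5 = 15, and P = 79.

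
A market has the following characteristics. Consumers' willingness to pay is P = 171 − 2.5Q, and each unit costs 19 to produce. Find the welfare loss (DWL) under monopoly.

Competitive firms price at marginal cost: P = 19, giving Q = 60.8.
The monopolist equates marginal revenue to marginal cost: 171 − 5Q = 19, so Q = 30.4. From demand, P = 95.
DWL is the triangle between Q = 30.4 and Q = 60.8: ½·(60.8 − 30.4)·(95 − 19) = 1155.2.

DWL = 1155.2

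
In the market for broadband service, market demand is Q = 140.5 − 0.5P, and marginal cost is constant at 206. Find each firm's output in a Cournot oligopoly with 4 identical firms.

q_i = 7.5

Inverting demand: P = 281 − 2Q.
In a 4-firm Cournot equilibrium, symmetry and the first-order condition give q = (281 − 206)/(10) = 7.5. So Q = 30 and P = 221.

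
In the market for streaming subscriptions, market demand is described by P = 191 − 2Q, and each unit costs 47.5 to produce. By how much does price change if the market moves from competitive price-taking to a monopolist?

Price rises by 71.75

Under competition P = MC = 47.5, so Q = (191 − 47.5)/2 = 71.75.
Monopoly sets MR = MC: 191 − 4Q = 47.5 ⇒ Q = 35.875, P = 191 − 2·35.875 = 119.25.
Change in price: 119.25 − 47.5 = 71.75.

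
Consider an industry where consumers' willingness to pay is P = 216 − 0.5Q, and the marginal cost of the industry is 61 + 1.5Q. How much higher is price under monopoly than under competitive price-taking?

Under competition P = MC: 216 − 0.5Q = 61 + 1.5Q ⇒ Q = 77.5, P = 177.25.
A monopolist chooses Q where MR = MC. MR = 216 − Q; setting this equal to 61 + 1.5Q gives Q = 62 and P = 185.
Change in price: 185 − 177.25 = 7.75.

Price rises by 7.75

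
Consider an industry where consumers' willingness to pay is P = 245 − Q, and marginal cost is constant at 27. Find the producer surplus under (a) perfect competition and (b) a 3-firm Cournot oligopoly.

Competitive firms price at marginal cost: P = 27, giving Q = 218.
PS = (27 − 27)·218 = 0.
In a 3-firm Cournot equilibrium, symmetry and the first-order condition give q = (245 − 27)/(4) = 54.5. So Q = 163.5 and P = 81.5.
PS = (81.5 − 27)·163.5 = 8910.75.

Competition: PS = 0; Cournot: PS = 8910.75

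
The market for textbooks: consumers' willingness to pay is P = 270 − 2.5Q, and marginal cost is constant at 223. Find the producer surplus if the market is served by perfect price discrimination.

PS = 441.8

With perfect price discrimination, output is the efficient level Q = 18.8 (where demand meets MC), but every buyer pays their willingness to pay: CS = 0 and PS = total surplus.
PS = ½·(270 − 223)·18.8 = 441.8.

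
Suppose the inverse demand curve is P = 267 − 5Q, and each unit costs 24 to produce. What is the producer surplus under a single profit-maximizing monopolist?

PS = 2952.45

The monopolist equates marginal revenue to marginal cost: 267 − 10Q = 24, so Q = 24.3. From demand, P = 145.5.
PS = (145.5 − 24)·24.3 = 2952.45.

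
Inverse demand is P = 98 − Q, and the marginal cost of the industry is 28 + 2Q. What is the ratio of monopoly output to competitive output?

Q_m/Q_c = 0.75

A monopolist chooses Q where MR = MC. MR = 98 − 2Q; setting this equal to 28 + 2Q gives Q = 17.5 and P = 80.5.
Competitive equilibrium sets price equal to marginal cost: 98 − Q = 28 + 2Q, so Q = 70/3 and P = 224/3.
Ratio Q_m/Q_c = 17.5/(70/3) = 0.75.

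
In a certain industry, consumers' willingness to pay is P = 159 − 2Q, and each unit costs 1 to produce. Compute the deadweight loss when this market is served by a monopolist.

DWL = 1560.25

Perfect competition: P = MC = 1, so 159 − 2Q = 1 and Q = 79.
Monopoly sets MR = MC: 159 − 4Q = 1 ⇒ Q = 39.5, P = 159 − 2·39.5 = 80.
DWL is the triangle between Q = 39.5 and Q = 79: ½·(79 − 39.5)·(80 − 1) = 1560.25.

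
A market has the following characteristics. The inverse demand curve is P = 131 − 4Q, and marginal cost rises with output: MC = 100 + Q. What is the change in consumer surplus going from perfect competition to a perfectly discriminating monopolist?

Competitive equilibrium sets price equal to marginal cost: 131 − 4Q = 100 + Q, so Q = 6.2 and P = 106.2.
CS = ½·(131 − 106.2)·6.2 = 76.88.
With perfect price discrimination, output is the efficient level Q = 6.2 (where demand meets MC), but every buyer pays their willingness to pay: CS = 0 and PS = total surplus.
CS = 0.
Change in consumer surplus: 0 − 76.88 = −76.88.

CS falls by 76.88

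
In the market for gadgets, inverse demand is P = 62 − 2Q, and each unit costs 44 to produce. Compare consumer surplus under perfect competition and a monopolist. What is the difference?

Consumer surplus falls by 60.75

Under competition P = MC = 44, so Q = (62 − 44)/2 = 9.
CS = ½·(62 − 44)·9 = 81.
Monopoly sets MR = MC: 62 − 4Q = 44 ⇒ Q = 4.5, P = 62 − 2·4.5 = 53.
CS = ½·(62 − 53)·4.5 = 20.25.
Change in consumer surplus: 20.25 − 81 = −60.75.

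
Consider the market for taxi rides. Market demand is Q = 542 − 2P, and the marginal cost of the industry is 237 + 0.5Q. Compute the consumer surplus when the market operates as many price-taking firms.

CS = 289

Inverting demand: P = 271 − 0.5Q.
Competitive equilibrium sets price equal to marginal cost: 271 − 0.5Q = 237 + 0.5Q, so Q = 34 and P = 254.
CS = ½·(271 − 254)·34 = 289.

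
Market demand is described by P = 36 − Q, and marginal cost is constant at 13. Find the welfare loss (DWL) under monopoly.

DWL = 66.125

Competitive firms price at marginal cost: P = 13, giving Q = 23.
The monopolist equates marginal revenue to marginal cost: 36 − 2Q = 13, so Q = 11.5. From demand, P = 24.5.
DWL is the triangle between Q = 11.5 and Q = 23: ½·(23 − 11.5)·(24.5 − 13) = 66.125.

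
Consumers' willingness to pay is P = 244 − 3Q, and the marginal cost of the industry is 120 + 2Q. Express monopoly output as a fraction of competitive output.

The monopolist equates marginal revenue to marginal cost: 244 − 6Q = 120 + 2Q, so Q = 15.5. From demand, P = 197.5.
Competitive equilibrium sets price equal to marginal cost: 244 − 3Q = 120 + 2Q, so Q = 24.8 and P = 169.6.
Ratio Q_m/Q_c = 15.5/24.8 = 0.625.

Q_m/Q_c = 0.625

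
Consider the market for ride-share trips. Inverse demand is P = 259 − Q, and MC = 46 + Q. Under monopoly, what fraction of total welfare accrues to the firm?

The monopolist equates marginal revenue to marginal cost: 259 − 2Q = 46 + Q, so Q = 71. From demand, P = 188.
CS = ½·(259 − 188)·71 = 2520.5.
PS = P·Q − VC(Q) = 188·71 − (46·71 + ½·1·71²) = 7561.5.
Share captured = PS/TS = 7561.5/10082 = 0.75.

PS/TS = 0.75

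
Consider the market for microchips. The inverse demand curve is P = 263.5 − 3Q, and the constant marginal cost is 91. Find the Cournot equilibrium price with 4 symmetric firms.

P = 125.5

Cournot with 4 identical firms: the symmetric best-response condition is 263.5 − 15q = 91. Each firm produces q = 11.5, total output Q = 46, price P = 125.5.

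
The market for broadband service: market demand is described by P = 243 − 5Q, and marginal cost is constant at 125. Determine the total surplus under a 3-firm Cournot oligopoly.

With 3 symmetric Cournot firms, each firm's FOC gives 243 − 20q = 125, so q = 5.9, Q = 3·5.9 = 17.7, and P = 154.5.
CS = ½·(243 − 154.5)·17.7 = 783.225; PS = (154.5 − 125)·17.7 = 522.15; TS = 1305.375.

TS = 1305.375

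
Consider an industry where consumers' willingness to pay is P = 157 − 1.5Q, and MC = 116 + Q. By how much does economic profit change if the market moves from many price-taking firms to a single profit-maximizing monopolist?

Competitive equilibrium sets price equal to marginal cost: 157 − 1.5Q = 116 + Q, so Q = 16.4 and P = 132.4.
Profit = 132.4·16.4 − (116·16.4 + ½·1·16.4²) = 134.48.
A monopolist chooses Q where MR = MC. MR = 157 − 3Q; setting this equal to 116 + Q gives Q = 10.25 and P = 141.625.
Profit = 141.625·10.25 − (116·10.25 + ½·1·10.25²) = 210.125.
Change in economic profit: 210.125 − 134.48 = 75.645.

Economic profit rises by 75.645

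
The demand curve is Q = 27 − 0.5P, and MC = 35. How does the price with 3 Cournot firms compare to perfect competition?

Cournot: P = 39.75; Competition: P = 35

Inverting demand: P = 54 − 2Q.
With 3 symmetric Cournot firms, each firm's FOC gives 54 − 8q = 35, so q = 2.375, Q = 3·2.375 = 7.125, and P = 39.75.
Under competition P = MC = 35, so Q = (54 − 35)/2 = 9.5.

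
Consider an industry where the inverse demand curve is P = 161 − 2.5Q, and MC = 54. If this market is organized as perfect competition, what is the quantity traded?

Q = 42.8

Competitive firms price at marginal cost: P = 54, giving Q = 42.8.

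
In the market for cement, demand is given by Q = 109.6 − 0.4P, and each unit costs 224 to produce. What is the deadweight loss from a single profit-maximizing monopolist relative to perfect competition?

DWL = 125

Inverting demand: P = 274 − 2.5Q.
Under competition P = MC = 224, so Q = (274 − 224)/2.5 = 20.
Monopoly sets MR = MC: 274 − 5Q = 224 ⇒ Q = 10, P = 274 − 2.5·10 = 249.
DWL is the triangle between Q = 10 and Q = 20: ½·(20 − 10)·(249 − 224) = 125.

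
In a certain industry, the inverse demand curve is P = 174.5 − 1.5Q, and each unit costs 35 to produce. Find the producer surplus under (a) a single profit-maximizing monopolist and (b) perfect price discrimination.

Monopoly: PS = 3243.375; Perfect PD: PS = 6486.75

Monopoly sets MR = MC: 174.5 − 3Q = 35 ⇒ Q = 46.5, P = 174.5 − 1.5·46.5 = 104.75.
PS = (104.75 − 35)·46.5 = 3243.375.
With perfect price discrimination, output is the efficient level Q = 93 (where demand meets MC), but every buyer pays their willingness to pay: CS = 0 and PS = total surplus.
PS = ½·(174.5 − 35)·93 = 6486.75.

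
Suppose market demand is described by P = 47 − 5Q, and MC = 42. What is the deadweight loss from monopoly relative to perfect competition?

Competitive firms price at marginal cost: P = 42, giving Q = 1.
The monopolist equates marginal revenue to marginal cost: 47 − 10Q = 42, so Q = 0.5. From demand, P = 44.5.
DWL is the triangle between Q = 0.5 and Q = 1: ½·(1 − 0.5)·(44.5 − 42) = 0.625.

DWL = 0.625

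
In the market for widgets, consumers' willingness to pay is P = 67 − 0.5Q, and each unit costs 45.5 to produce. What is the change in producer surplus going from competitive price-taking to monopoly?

Perfect competition: P = MC = 45.5, so 67 − 0.5Q = 45.5 and Q = 43.
PS = (45.5 − 45.5)·43 = 0.
A monopolist chooses Q where MR = MC. MR = 67 − Q; setting this equal to 45.5 gives Q = 21.5 and P = 56.25.
PS = (56.25 − 45.5)·21.5 = 231.125.
Change in producer surplus: 231.125 − 0 = 231.125.

PS rises by 231.125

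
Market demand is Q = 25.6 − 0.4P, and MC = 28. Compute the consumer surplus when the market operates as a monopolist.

Inverting demand: P = 64 − 2.5Q.
Monopoly sets MR = MC: 64 − 5Q = 28 ⇒ Q = 7.2, P = 64 − 2.5·7.2 = 46.
CS = ½·(64 − 46)·7.2 = 64.8.

CS = 64.8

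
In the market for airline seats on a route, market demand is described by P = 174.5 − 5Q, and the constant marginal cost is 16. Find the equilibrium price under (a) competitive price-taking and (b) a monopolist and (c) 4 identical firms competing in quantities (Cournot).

Competition: P = 16; Monopoly: P = 95.25; Cournot: P = 47.7

Competitive firms price at marginal cost: P = 16, giving Q = 31.7.
Monopoly sets MR = MC: 174.5 − 10Q = 16 ⇒ Q = 15.85, P = 174.5 − 5·15.85 = 95.25.
With 4 symmetric Cournot firms, each firm's FOC gives 174.5 − 25q = 16, so q = 6.34, Q = 4·6.34 = 25.36, and P = 47.7.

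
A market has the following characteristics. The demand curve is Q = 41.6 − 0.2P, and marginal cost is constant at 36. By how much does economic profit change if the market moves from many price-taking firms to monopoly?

π rises by 1479.2

Inverting demand: P = 208 − 5Q.
Under competition P = MC = 36, so Q = (208 − 36)/5 = 34.4.
Profit = (36 − 36)·34.4 = 0.
The monopolist equates marginal revenue to marginal cost: 208 − 10Q = 36, so Q = 17.2. From demand, P = 122.
Profit = (122 − 36)·17.2 = 1479.2.
Change in economic profit: 1479.2 − 0 = 1479.2.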